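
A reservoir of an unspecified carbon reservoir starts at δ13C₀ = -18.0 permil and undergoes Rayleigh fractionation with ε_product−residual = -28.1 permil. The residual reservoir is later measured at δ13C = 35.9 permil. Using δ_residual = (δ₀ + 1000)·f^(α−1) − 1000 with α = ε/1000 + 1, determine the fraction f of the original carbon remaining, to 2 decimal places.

α − 1 = ε/1000 = -0.0281
(δ_res + 1000)/(δ₀ + 1000) = (35.9 + 1000)/(-18.0 + 1000) = 1035.9/982.0 = 1.054888
f = 1.054888^(1/-0.0281) = exp(ln(1.054888)/-0.0281) = exp(0.05343/-0.0281)
f = exp(-1.9016) = 0.1493

0.15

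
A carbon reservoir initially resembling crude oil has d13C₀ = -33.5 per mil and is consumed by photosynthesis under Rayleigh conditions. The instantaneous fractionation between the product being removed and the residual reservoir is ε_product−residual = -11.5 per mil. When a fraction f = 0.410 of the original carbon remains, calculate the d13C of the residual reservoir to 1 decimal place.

-23.5 per mil

Rayleigh residual: δ_res = (δ₀ + 1000)·f^(α−1) − 1000
α = ε/1000 + 1 = 0.98850, so α − 1 = -0.01150
f^(α−1) = 0.410^(-0.01150) = 1.010306
δ_res = (-33.5 + 1000) × 1.010306 − 1000 = 976.461 − 1000 = -23.54 per mil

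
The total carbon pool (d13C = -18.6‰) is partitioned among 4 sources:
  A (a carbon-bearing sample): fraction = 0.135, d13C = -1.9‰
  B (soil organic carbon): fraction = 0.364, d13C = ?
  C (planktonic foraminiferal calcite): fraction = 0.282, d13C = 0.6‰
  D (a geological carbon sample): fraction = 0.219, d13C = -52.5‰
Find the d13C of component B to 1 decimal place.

Isotope mass balance: δ_bulk = Σ fᵢ·δᵢ.
-18.6 = 0.135×(-1.9) + 0.364×δ_B + 0.282×(0.6) + 0.219×(-52.5)
0.364·δ_B = -18.6 − (-11.585) = -7.015
δ_B = -7.015 / 0.364 = -19.27‰

-19.3‰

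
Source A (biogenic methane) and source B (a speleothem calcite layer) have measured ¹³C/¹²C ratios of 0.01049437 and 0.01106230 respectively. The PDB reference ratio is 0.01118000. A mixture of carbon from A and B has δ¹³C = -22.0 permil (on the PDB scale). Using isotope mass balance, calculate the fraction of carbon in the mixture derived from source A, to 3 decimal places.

0.226

δ_A = (0.01049437/0.01118000 − 1)×1000 = (0.938674 − 1)×1000 = -61.326 permil
δ_B = (0.01106230/0.01118000 − 1)×1000 = (0.989472 − 1)×1000 = -10.528 permil
f_A = (δ_mix − δ_B)/(δ_A − δ_B) = (-22.0 − (-10.528))/(-61.326 − (-10.528))
f_A = -11.472 / -50.799 = 0.2258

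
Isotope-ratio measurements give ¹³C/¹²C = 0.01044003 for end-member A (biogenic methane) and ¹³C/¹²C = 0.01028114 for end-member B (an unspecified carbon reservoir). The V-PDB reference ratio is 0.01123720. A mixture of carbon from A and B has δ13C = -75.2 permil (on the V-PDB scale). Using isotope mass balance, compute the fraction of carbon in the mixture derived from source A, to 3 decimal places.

0.699

δ_A = (0.01044003/0.01123720 − 1)×1000 = (0.929060 − 1)×1000 = -70.940 permil
δ_B = (0.01028114/0.01123720 − 1)×1000 = (0.914920 − 1)×1000 = -85.080 permil
f_A = (δ_mix − δ_B)/(δ_A − δ_B) = (-75.2 − (-85.080))/(-70.940 − (-85.080))
f_A = 9.880 / 14.140 = 0.6987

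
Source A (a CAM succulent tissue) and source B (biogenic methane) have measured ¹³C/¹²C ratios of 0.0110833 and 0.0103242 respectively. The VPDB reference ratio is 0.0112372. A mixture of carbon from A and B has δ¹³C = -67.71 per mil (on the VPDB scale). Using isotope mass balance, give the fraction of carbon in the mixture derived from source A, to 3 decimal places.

0.200

δ_A = (0.0110833/0.0112372 − 1)×1000 = (0.986304 − 1)×1000 = -13.696 per mil
δ_B = (0.0103242/0.0112372 − 1)×1000 = (0.918752 − 1)×1000 = -81.248 per mil
f_A = (δ_mix − δ_B)/(δ_A − δ_B) = (-67.71 − (-81.248))/(-13.696 − (-81.248))
f_A = 13.538 / 67.552 = 0.2004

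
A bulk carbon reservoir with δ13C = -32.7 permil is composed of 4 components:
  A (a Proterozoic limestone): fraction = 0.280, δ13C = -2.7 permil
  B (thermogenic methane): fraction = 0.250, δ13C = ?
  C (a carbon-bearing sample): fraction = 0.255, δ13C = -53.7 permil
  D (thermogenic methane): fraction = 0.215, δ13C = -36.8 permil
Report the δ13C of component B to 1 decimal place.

-41.4 permil

Isotope mass balance: δ_bulk = Σ fᵢ·δᵢ.
-32.7 = 0.280×(-2.7) + 0.250×δ_B + 0.255×(-53.7) + 0.215×(-36.8)
0.250·δ_B = -32.7 − (-22.361) = -10.339
δ_B = -10.339 / 0.250 = -41.35 permil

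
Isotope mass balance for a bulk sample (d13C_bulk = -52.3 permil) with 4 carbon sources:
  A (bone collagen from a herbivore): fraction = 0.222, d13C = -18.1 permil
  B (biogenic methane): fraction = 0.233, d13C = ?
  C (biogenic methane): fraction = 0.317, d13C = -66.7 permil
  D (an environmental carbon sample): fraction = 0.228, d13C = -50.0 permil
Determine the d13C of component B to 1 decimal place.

Isotope mass balance: δ_bulk = Σ fᵢ·δᵢ.
-52.3 = 0.222×(-18.1) + 0.233×δ_B + 0.317×(-66.7) + 0.228×(-50.0)
0.233·δ_B = -52.3 − (-36.562) = -15.738
δ_B = -15.738 / 0.233 = -67.54 permil

-67.5 permil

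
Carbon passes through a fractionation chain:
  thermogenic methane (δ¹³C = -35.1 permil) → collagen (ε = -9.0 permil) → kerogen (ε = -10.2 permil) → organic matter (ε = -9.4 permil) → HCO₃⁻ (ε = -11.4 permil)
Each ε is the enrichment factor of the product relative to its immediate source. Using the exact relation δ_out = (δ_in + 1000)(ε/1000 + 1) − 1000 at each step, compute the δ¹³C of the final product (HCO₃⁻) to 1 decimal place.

step 1: δ = (-35.10 + 1000)·(-9.0/1000 + 1) − 1000 = -43.78 permil
step 2: δ = (-43.78 + 1000)·(-10.2/1000 + 1) − 1000 = -53.54 permil
step 3: δ = (-53.54 + 1000)·(-9.4/1000 + 1) − 1000 = -62.43 permil
step 4: δ = (-62.43 + 1000)·(-11.4/1000 + 1) − 1000 = -73.12 permil

-73.1 permil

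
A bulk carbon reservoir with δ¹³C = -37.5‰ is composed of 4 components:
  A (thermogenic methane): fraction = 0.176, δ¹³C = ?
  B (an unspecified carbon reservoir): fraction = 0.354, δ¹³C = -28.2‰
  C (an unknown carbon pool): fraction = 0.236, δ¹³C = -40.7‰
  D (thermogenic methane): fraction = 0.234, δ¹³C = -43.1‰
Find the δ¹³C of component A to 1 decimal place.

Isotope mass balance: δ_bulk = Σ fᵢ·δᵢ.
-37.5 = 0.176×δ_A + 0.354×(-28.2) + 0.236×(-40.7) + 0.234×(-43.1)
0.176·δ_A = -37.5 − (-29.673) = -7.827
δ_A = -7.827 / 0.176 = -44.47‰

-44.5‰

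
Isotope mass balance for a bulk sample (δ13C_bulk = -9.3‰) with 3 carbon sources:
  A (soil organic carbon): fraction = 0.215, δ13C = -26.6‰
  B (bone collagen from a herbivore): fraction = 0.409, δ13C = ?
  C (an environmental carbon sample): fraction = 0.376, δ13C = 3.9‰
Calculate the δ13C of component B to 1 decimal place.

-12.3‰

Isotope mass balance: δ_bulk = Σ fᵢ·δᵢ.
-9.3 = 0.215×(-26.6) + 0.409×δ_B + 0.376×(3.9)
0.409·δ_B = -9.3 − (-4.253) = -5.047
δ_B = -5.047 / 0.409 = -12.34‰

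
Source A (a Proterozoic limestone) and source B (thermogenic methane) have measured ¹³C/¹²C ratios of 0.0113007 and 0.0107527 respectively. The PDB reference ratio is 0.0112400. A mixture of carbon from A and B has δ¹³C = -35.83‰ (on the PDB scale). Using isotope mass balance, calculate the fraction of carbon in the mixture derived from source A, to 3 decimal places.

δ_A = (0.0113007/0.0112400 − 1)×1000 = (1.005400 − 1)×1000 = 5.400‰
δ_B = (0.0107527/0.0112400 − 1)×1000 = (0.956646 − 1)×1000 = -43.354‰
f_A = (δ_mix − δ_B)/(δ_A − δ_B) = (-35.83 − (-43.354))/(5.400 − (-43.354))
f_A = 7.524 / 48.754 = 0.1543

0.154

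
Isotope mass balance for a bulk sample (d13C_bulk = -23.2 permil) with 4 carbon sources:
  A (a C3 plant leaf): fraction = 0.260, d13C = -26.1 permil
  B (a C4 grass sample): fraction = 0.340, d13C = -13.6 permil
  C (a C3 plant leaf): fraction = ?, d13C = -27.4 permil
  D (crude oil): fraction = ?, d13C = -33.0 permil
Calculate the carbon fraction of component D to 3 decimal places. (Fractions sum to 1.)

0.148

Let f_D and f_C be the unknown fractions; fractions sum to 1 so f_D + f_C = 0.400.
Mass balance: Σ fᵢ·δᵢ = δ_bulk ⇒ f_D·(-33.0) + f_C·(-27.4) = -23.2 − (-11.410) = -11.790
Substitute f_C = 0.400 − f_D:
f_D·(-33.0 − -27.4) = -11.790 − 0.400×(-27.4) = -0.830
f_D = -0.830 / -5.6 = 0.1482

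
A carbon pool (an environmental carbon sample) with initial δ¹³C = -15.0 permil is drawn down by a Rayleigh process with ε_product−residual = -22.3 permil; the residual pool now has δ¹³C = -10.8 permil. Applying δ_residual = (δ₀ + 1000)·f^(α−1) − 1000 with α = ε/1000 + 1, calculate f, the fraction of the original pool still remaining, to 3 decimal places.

0.826

α − 1 = ε/1000 = -0.0223
(δ_res + 1000)/(δ₀ + 1000) = (-10.8 + 1000)/(-15.0 + 1000) = 989.2/985.0 = 1.004264
f = 1.004264^(1/-0.0223) = exp(ln(1.004264)/-0.0223) = exp(0.00425/-0.0223)
f = exp(-0.1908) = 0.8263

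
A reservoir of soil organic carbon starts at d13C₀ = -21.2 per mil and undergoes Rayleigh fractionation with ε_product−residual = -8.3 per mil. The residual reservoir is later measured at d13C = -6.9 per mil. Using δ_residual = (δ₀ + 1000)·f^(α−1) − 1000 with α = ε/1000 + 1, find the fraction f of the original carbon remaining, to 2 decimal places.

α − 1 = ε/1000 = -0.0083
(δ_res + 1000)/(δ₀ + 1000) = (-6.9 + 1000)/(-21.2 + 1000) = 993.1/978.8 = 1.014610
f = 1.014610^(1/-0.0083) = exp(ln(1.014610)/-0.0083) = exp(0.01450/-0.0083)
f = exp(-1.7475) = 0.1742

0.17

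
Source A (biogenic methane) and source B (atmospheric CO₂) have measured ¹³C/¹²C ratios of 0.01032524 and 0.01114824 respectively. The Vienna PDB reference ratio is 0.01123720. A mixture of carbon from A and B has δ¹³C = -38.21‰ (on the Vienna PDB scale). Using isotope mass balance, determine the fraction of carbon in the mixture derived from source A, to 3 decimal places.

δ_A = (0.01032524/0.01123720 − 1)×1000 = (0.918845 − 1)×1000 = -81.155‰
δ_B = (0.01114824/0.01123720 − 1)×1000 = (0.992083 − 1)×1000 = -7.917‰
f_A = (δ_mix − δ_B)/(δ_A − δ_B) = (-38.21 − (-7.917))/(-81.155 − (-7.917))
f_A = -30.293 / -73.239 = 0.4136

0.414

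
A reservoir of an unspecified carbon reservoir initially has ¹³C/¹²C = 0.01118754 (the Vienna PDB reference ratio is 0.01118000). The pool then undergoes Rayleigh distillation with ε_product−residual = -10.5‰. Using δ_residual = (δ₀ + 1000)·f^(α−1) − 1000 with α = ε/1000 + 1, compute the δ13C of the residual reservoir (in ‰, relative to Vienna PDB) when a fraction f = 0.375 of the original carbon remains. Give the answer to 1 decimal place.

δ₀ = (0.01118754/0.01118000 − 1)×1000 = (1.000674 − 1)×1000 = 0.674‰
α − 1 = ε/1000 = -0.0105
f^(α−1) = 0.375^(-0.0105) = 1.010352
δ_res = (0.674 + 1000) × 1.010352 − 1000 = 1011.033 − 1000 = 11.03‰

11.0‰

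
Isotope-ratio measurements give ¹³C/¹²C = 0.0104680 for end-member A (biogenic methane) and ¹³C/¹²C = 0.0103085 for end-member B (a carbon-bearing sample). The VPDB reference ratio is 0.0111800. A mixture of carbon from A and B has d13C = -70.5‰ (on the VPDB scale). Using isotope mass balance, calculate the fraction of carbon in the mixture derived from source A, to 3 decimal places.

δ_A = (0.0104680/0.0111800 − 1)×1000 = (0.936315 − 1)×1000 = -63.685‰
δ_B = (0.0103085/0.0111800 − 1)×1000 = (0.922048 − 1)×1000 = -77.952‰
f_A = (δ_mix − δ_B)/(δ_A − δ_B) = (-70.5 − (-77.952))/(-63.685 − (-77.952))
f_A = 7.452 / 14.267 = 0.5223

0.522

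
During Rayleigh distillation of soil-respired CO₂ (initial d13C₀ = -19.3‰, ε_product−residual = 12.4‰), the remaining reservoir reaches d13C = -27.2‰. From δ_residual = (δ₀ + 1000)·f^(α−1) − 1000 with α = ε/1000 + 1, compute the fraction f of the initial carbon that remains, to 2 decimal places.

α − 1 = ε/1000 = 0.0124
(δ_res + 1000)/(δ₀ + 1000) = (-27.2 + 1000)/(-19.3 + 1000) = 972.8/980.7 = 0.991945
f = 0.991945^(1/0.0124) = exp(ln(0.991945)/0.0124) = exp(-0.00809/0.0124)
f = exp(-0.6523) = 0.5209

0.52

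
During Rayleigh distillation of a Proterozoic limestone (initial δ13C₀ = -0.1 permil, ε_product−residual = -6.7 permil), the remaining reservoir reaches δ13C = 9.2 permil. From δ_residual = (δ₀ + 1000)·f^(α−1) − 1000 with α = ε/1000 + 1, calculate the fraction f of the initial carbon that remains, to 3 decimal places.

α − 1 = ε/1000 = -0.0067
(δ_res + 1000)/(δ₀ + 1000) = (9.2 + 1000)/(-0.1 + 1000) = 1009.2/999.9 = 1.009301
f = 1.009301^(1/-0.0067) = exp(ln(1.009301)/-0.0067) = exp(0.00926/-0.0067)
f = exp(-1.3818) = 0.2511

0.251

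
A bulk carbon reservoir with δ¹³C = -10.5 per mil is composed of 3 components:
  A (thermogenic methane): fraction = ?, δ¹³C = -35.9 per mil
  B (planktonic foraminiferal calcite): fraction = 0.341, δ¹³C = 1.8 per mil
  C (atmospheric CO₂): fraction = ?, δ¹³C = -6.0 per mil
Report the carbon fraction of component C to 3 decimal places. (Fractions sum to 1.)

0.420

Let f_C and f_A be the unknown fractions; fractions sum to 1 so f_C + f_A = 0.659.
Mass balance: Σ fᵢ·δᵢ = δ_bulk ⇒ f_C·(-6.0) + f_A·(-35.9) = -10.5 − (0.614) = -11.114
Substitute f_A = 0.659 − f_C:
f_C·(-6.0 − -35.9) = -11.114 − 0.659×(-35.9) = 12.544
f_C = 12.544 / 29.9 = 0.4195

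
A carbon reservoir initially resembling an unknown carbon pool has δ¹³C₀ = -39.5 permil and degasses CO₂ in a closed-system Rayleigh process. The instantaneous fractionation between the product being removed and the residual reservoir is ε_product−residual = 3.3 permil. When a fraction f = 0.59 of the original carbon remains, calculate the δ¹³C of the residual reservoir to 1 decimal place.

Rayleigh residual: δ_res = (δ₀ + 1000)·f^(α−1) − 1000
α = ε/1000 + 1 = 1.00330, so α − 1 = 0.00330
f^(α−1) = 0.59^(0.00330) = 0.998260
δ_res = (-39.5 + 1000) × 0.998260 − 1000 = 958.829 − 1000 = -41.17 permil

-41.2 permil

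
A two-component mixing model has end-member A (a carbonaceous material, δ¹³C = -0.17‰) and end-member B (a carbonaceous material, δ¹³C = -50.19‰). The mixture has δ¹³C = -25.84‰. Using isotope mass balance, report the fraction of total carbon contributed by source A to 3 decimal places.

δ_mix = f_A·δ_A + (1 − f_A)·δ_B  ⇒  f_A = (δ_mix − δ_B)/(δ_A − δ_B)
f_A = (-25.84 − (-50.19)) / (-0.17 − (-50.19))
f_A = 24.35 / 50.02 = 0.4868

0.487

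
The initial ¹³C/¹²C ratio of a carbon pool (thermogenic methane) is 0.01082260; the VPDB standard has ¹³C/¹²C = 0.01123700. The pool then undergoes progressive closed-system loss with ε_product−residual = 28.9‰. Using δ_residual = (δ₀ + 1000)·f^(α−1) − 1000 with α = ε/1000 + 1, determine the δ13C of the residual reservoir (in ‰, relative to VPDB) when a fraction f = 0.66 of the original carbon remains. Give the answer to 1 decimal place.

δ₀ = (0.01082260/0.01123700 − 1)×1000 = (0.963122 − 1)×1000 = -36.878‰
α − 1 = ε/1000 = 0.0289
f^(α−1) = 0.66^(0.0289) = 0.988063
δ_res = (-36.878 + 1000) × 0.988063 − 1000 = 951.625 − 1000 = -48.37‰

-48.4‰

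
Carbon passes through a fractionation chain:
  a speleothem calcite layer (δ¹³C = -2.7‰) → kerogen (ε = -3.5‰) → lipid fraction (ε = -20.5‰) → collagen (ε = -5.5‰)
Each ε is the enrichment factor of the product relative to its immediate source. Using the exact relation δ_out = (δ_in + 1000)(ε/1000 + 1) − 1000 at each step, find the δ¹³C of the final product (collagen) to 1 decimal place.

step 1: δ = (-2.70 + 1000)·(-3.5/1000 + 1) − 1000 = -6.19‰
step 2: δ = (-6.19 + 1000)·(-20.5/1000 + 1) − 1000 = -26.56‰
step 3: δ = (-26.56 + 1000)·(-5.5/1000 + 1) − 1000 = -31.92‰

-31.9‰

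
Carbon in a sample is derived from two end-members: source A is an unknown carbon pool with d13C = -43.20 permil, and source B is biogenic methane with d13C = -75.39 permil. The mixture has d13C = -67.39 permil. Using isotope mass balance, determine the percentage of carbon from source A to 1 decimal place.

δ_mix = f_A·δ_A + (1 − f_A)·δ_B  ⇒  f_A = (δ_mix − δ_B)/(δ_A − δ_B)
f_A = (-67.39 − (-75.39)) / (-43.20 − (-75.39))
f_A = 8.00 / 32.19 = 0.2485

24.9%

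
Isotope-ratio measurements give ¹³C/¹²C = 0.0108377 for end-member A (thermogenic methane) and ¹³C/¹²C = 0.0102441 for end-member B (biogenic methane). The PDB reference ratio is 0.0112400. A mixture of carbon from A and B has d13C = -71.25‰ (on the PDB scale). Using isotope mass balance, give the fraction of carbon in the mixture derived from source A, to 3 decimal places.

0.329

δ_A = (0.0108377/0.0112400 − 1)×1000 = (0.964208 − 1)×1000 = -35.792‰
δ_B = (0.0102441/0.0112400 − 1)×1000 = (0.911397 − 1)×1000 = -88.603‰
f_A = (δ_mix − δ_B)/(δ_A − δ_B) = (-71.25 − (-88.603))/(-35.792 − (-88.603))
f_A = 17.353 / 52.811 = 0.3286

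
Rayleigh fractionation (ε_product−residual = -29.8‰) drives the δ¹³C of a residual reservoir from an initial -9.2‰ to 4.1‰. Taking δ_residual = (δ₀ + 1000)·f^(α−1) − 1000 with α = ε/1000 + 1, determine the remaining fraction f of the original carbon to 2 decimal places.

α − 1 = ε/1000 = -0.0298
(δ_res + 1000)/(δ₀ + 1000) = (4.1 + 1000)/(-9.2 + 1000) = 1004.1/990.8 = 1.013423
f = 1.013423^(1/-0.0298) = exp(ln(1.013423)/-0.0298) = exp(0.01333/-0.0298)
f = exp(-0.4475) = 0.6393

0.64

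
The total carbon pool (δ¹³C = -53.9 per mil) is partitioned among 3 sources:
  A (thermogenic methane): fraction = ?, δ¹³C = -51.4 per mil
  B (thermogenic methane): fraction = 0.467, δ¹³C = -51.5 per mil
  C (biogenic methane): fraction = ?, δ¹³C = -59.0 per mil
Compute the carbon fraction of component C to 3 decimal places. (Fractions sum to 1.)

Let f_C and f_A be the unknown fractions; fractions sum to 1 so f_C + f_A = 0.533.
Mass balance: Σ fᵢ·δᵢ = δ_bulk ⇒ f_C·(-59.0) + f_A·(-51.4) = -53.9 − (-24.051) = -29.849
Substitute f_A = 0.533 − f_C:
f_C·(-59.0 − -51.4) = -29.849 − 0.533×(-51.4) = -2.453
f_C = -2.453 / -7.6 = 0.3228

0.323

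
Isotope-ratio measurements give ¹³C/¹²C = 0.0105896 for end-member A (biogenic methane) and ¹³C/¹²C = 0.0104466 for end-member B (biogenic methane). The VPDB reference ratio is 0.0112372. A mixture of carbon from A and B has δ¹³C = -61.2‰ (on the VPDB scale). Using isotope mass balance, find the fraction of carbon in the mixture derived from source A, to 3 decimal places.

δ_A = (0.0105896/0.0112372 − 1)×1000 = (0.942370 − 1)×1000 = -57.630‰
δ_B = (0.0104466/0.0112372 − 1)×1000 = (0.929644 − 1)×1000 = -70.356‰
f_A = (δ_mix − δ_B)/(δ_A − δ_B) = (-61.2 − (-70.356))/(-57.630 − (-70.356))
f_A = 9.156 / 12.726 = 0.7195

0.719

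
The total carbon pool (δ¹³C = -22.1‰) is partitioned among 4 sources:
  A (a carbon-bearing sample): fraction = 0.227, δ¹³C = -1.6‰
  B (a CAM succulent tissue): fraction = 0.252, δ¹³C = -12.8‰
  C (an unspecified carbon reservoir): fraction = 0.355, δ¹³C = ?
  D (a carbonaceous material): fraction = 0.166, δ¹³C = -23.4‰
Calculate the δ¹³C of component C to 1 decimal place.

Isotope mass balance: δ_bulk = Σ fᵢ·δᵢ.
-22.1 = 0.227×(-1.6) + 0.252×(-12.8) + 0.355×δ_C + 0.166×(-23.4)
0.355·δ_C = -22.1 − (-7.473) = -14.627
δ_C = -14.627 / 0.355 = -41.20‰

-41.2‰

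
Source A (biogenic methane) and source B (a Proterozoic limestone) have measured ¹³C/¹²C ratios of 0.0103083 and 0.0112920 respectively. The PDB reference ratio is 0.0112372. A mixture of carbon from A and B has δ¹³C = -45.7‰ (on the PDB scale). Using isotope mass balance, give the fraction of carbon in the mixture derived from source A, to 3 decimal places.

δ_A = (0.0103083/0.0112372 − 1)×1000 = (0.917337 − 1)×1000 = -82.663‰
δ_B = (0.0112920/0.0112372 − 1)×1000 = (1.004877 − 1)×1000 = 4.877‰
f_A = (δ_mix − δ_B)/(δ_A − δ_B) = (-45.7 − (4.877))/(-82.663 − (4.877))
f_A = -50.577 / -87.540 = 0.5778

0.578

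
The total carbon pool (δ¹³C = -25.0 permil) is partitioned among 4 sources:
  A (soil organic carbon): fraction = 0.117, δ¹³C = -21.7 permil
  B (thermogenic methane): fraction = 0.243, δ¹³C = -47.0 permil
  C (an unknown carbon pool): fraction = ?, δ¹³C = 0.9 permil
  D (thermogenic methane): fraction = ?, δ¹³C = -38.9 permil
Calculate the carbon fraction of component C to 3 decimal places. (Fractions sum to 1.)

0.348

Let f_C and f_D be the unknown fractions; fractions sum to 1 so f_C + f_D = 0.640.
Mass balance: Σ fᵢ·δᵢ = δ_bulk ⇒ f_C·(0.9) + f_D·(-38.9) = -25.0 − (-13.960) = -11.040
Substitute f_D = 0.640 − f_C:
f_C·(0.9 − -38.9) = -11.040 − 0.640×(-38.9) = 13.856
f_C = 13.856 / 39.8 = 0.3481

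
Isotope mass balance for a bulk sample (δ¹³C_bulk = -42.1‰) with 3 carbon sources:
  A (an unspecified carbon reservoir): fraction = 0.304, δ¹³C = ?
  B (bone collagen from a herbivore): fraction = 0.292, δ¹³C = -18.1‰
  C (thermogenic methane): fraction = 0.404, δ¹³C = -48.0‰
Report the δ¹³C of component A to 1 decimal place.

-57.3‰

Isotope mass balance: δ_bulk = Σ fᵢ·δᵢ.
-42.1 = 0.304×δ_A + 0.292×(-18.1) + 0.404×(-48.0)
0.304·δ_A = -42.1 − (-24.677) = -17.423
δ_A = -17.423 / 0.304 = -57.31‰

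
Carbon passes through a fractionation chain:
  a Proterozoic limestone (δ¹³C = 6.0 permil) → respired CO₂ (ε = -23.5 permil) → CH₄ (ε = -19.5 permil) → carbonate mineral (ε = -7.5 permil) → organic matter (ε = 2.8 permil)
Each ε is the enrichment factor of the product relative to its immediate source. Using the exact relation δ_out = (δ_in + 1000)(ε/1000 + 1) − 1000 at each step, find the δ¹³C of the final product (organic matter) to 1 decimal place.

step 1: δ = (6.00 + 1000)·(-23.5/1000 + 1) − 1000 = -17.64 permil
step 2: δ = (-17.64 + 1000)·(-19.5/1000 + 1) − 1000 = -36.80 permil
step 3: δ = (-36.80 + 1000)·(-7.5/1000 + 1) − 1000 = -44.02 permil
step 4: δ = (-44.02 + 1000)·(2.8/1000 + 1) − 1000 = -41.34 permil

-41.3 permil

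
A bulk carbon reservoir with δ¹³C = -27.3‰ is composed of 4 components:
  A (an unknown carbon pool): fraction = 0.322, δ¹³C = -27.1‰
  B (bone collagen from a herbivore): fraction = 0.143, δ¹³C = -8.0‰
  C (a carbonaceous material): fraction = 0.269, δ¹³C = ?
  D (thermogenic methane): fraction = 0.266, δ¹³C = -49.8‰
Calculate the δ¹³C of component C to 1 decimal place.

-15.6‰

Isotope mass balance: δ_bulk = Σ fᵢ·δᵢ.
-27.3 = 0.322×(-27.1) + 0.143×(-8.0) + 0.269×δ_C + 0.266×(-49.8)
0.269·δ_C = -27.3 − (-23.117) = -4.183
δ_C = -4.183 / 0.269 = -15.55‰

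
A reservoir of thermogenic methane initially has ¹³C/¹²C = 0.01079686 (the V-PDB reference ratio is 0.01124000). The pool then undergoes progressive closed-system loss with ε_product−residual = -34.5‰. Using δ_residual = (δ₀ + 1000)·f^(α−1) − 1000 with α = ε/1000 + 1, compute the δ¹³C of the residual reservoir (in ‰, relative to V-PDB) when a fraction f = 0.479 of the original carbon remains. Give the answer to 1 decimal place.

δ₀ = (0.01079686/0.01124000 − 1)×1000 = (0.960575 − 1)×1000 = -39.425‰
α − 1 = ε/1000 = -0.0345
f^(α−1) = 0.479^(-0.0345) = 1.025719
δ_res = (-39.425 + 1000) × 1.025719 − 1000 = 985.280 − 1000 = -14.72‰

-14.7‰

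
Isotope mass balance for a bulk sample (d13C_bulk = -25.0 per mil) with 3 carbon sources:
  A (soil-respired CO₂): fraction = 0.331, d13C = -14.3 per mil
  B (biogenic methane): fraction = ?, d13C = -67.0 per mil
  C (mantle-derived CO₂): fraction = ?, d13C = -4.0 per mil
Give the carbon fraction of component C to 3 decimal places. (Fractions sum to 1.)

Let f_C and f_B be the unknown fractions; fractions sum to 1 so f_C + f_B = 0.669.
Mass balance: Σ fᵢ·δᵢ = δ_bulk ⇒ f_C·(-4.0) + f_B·(-67.0) = -25.0 − (-4.733) = -20.267
Substitute f_B = 0.669 − f_C:
f_C·(-4.0 − -67.0) = -20.267 − 0.669×(-67.0) = 24.556
f_C = 24.556 / 63.0 = 0.3898

0.390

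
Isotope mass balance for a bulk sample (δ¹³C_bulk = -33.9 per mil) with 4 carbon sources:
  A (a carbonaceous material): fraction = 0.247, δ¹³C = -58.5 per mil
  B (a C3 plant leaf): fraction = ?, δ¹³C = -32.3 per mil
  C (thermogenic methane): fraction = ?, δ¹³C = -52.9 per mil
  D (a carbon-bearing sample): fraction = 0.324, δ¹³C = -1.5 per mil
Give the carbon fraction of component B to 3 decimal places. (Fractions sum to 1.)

0.181

Let f_B and f_C be the unknown fractions; fractions sum to 1 so f_B + f_C = 0.429.
Mass balance: Σ fᵢ·δᵢ = δ_bulk ⇒ f_B·(-32.3) + f_C·(-52.9) = -33.9 − (-14.936) = -18.964
Substitute f_C = 0.429 − f_B:
f_B·(-32.3 − -52.9) = -18.964 − 0.429×(-52.9) = 3.730
f_B = 3.730 / 20.6 = 0.1810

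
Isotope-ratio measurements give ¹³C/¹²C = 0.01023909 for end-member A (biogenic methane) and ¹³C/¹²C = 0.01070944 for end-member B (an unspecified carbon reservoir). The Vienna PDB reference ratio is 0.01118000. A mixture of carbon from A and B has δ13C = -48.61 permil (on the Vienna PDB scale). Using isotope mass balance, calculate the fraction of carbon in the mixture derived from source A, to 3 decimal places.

0.155

δ_A = (0.01023909/0.01118000 − 1)×1000 = (0.915840 − 1)×1000 = -84.160 permil
δ_B = (0.01070944/0.01118000 − 1)×1000 = (0.957911 − 1)×1000 = -42.089 permil
f_A = (δ_mix − δ_B)/(δ_A − δ_B) = (-48.61 − (-42.089))/(-84.160 − (-42.089))
f_A = -6.521 / -42.071 = 0.1550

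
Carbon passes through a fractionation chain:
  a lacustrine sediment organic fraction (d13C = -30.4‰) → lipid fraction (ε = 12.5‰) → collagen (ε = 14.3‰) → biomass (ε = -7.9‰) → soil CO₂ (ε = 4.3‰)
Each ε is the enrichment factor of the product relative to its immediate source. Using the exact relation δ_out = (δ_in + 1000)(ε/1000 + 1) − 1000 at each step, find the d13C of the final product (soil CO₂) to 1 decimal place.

-7.9‰

step 1: δ = (-30.40 + 1000)·(12.5/1000 + 1) − 1000 = -18.28‰
step 2: δ = (-18.28 + 1000)·(14.3/1000 + 1) − 1000 = -4.24‰
step 3: δ = (-4.24 + 1000)·(-7.9/1000 + 1) − 1000 = -12.11‰
step 4: δ = (-12.11 + 1000)·(4.3/1000 + 1) − 1000 = -7.86‰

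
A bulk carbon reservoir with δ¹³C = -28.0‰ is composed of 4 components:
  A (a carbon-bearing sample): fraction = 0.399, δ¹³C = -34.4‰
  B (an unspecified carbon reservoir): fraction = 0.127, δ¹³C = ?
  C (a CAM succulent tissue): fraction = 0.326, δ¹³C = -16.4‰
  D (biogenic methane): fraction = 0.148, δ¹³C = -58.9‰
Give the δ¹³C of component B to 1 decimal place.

-1.7‰

Isotope mass balance: δ_bulk = Σ fᵢ·δᵢ.
-28.0 = 0.399×(-34.4) + 0.127×δ_B + 0.326×(-16.4) + 0.148×(-58.9)
0.127·δ_B = -28.0 − (-27.789) = -0.211
δ_B = -0.211 / 0.127 = -1.66‰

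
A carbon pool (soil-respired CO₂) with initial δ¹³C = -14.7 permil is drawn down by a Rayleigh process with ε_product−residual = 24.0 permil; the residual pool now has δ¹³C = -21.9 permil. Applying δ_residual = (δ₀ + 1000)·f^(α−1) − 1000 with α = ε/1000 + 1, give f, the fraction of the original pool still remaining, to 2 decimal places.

α − 1 = ε/1000 = 0.0240
(δ_res + 1000)/(δ₀ + 1000) = (-21.9 + 1000)/(-14.7 + 1000) = 978.1/985.3 = 0.992693
f = 0.992693^(1/0.0240) = exp(ln(0.992693)/0.0240) = exp(-0.00733/0.0240)
f = exp(-0.3056) = 0.7367

0.74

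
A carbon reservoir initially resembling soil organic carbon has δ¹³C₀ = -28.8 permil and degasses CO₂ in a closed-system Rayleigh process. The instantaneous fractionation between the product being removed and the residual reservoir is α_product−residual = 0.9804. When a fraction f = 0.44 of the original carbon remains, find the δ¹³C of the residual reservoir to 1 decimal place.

Rayleigh residual: δ_res = (δ₀ + 1000)·f^(α−1) − 1000
α − 1 = -0.01960
f^(α−1) = 0.44^(-0.01960) = 1.016221
δ_res = (-28.8 + 1000) × 1.016221 − 1000 = 986.954 − 1000 = -13.05 permil

-13.0 permil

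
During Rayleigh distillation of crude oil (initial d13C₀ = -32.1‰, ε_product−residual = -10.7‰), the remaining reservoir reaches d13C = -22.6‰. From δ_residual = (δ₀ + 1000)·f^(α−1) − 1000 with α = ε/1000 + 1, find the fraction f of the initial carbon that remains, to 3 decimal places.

α − 1 = ε/1000 = -0.0107
(δ_res + 1000)/(δ₀ + 1000) = (-22.6 + 1000)/(-32.1 + 1000) = 977.4/967.9 = 1.009815
f = 1.009815^(1/-0.0107) = exp(ln(1.009815)/-0.0107) = exp(0.00977/-0.0107)
f = exp(-0.9128) = 0.4014

0.401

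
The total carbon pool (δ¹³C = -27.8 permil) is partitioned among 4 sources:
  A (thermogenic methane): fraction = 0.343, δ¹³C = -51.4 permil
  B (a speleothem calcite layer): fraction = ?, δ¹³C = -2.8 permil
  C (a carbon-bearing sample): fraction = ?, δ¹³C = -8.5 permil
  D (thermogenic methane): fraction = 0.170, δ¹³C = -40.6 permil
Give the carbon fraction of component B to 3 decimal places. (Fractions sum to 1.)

0.153

Let f_B and f_C be the unknown fractions; fractions sum to 1 so f_B + f_C = 0.487.
Mass balance: Σ fᵢ·δᵢ = δ_bulk ⇒ f_B·(-2.8) + f_C·(-8.5) = -27.8 − (-24.532) = -3.268
Substitute f_C = 0.487 − f_B:
f_B·(-2.8 − -8.5) = -3.268 − 0.487×(-8.5) = 0.872
f_B = 0.872 / 5.7 = 0.1529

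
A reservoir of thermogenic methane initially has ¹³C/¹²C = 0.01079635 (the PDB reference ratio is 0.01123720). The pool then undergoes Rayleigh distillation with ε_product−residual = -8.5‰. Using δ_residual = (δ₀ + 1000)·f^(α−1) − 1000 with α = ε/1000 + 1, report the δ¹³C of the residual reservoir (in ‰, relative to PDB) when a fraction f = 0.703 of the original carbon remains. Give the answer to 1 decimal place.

δ₀ = (0.01079635/0.01123720 − 1)×1000 = (0.960769 − 1)×1000 = -39.231‰
α − 1 = ε/1000 = -0.0085
f^(α−1) = 0.703^(-0.0085) = 1.003000
δ_res = (-39.231 + 1000) × 1.003000 − 1000 = 963.651 − 1000 = -36.35‰

-36.3‰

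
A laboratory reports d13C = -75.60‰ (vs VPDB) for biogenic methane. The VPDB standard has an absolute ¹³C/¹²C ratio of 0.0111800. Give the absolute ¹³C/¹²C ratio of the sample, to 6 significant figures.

R_sample = R_standard × (d13C/1000 + 1)
R_sample = 0.0111800 × (-75.60/1000 + 1) = 0.0111800 × 0.924400
R_sample = 0.0103348

0.0103348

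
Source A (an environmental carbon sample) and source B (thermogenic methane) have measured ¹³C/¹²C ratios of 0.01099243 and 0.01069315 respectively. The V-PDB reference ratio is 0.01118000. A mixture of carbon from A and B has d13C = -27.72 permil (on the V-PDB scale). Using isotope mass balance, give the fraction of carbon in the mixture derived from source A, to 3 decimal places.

δ_A = (0.01099243/0.01118000 − 1)×1000 = (0.983223 − 1)×1000 = -16.777 permil
δ_B = (0.01069315/0.01118000 − 1)×1000 = (0.956453 − 1)×1000 = -43.547 permil
f_A = (δ_mix − δ_B)/(δ_A − δ_B) = (-27.72 − (-43.547))/(-16.777 − (-43.547))
f_A = 15.827 / 26.769 = 0.5912

0.591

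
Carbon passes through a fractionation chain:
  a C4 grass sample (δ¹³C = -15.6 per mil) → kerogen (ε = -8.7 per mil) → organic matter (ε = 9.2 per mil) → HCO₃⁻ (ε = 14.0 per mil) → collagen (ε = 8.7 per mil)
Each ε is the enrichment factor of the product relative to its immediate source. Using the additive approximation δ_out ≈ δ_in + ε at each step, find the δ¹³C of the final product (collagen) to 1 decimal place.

7.6 per mil

step 1: δ ≈ -15.6 + (-8.7) = -24.3 per mil
step 2: δ ≈ -24.3 + (9.2) = -15.1 per mil
step 3: δ ≈ -15.1 + (14.0) = -1.1 per mil
step 4: δ ≈ -1.1 + (8.7) = 7.6 per mil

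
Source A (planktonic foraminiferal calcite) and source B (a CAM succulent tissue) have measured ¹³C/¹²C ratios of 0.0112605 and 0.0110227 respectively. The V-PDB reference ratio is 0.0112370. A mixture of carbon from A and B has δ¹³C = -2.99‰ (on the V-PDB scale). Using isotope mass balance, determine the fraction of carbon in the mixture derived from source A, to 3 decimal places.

δ_A = (0.0112605/0.0112370 − 1)×1000 = (1.002091 − 1)×1000 = 2.091‰
δ_B = (0.0110227/0.0112370 − 1)×1000 = (0.980929 − 1)×1000 = -19.071‰
f_A = (δ_mix − δ_B)/(δ_A − δ_B) = (-2.99 − (-19.071))/(2.091 − (-19.071))
f_A = 16.081 / 21.162 = 0.7599

0.760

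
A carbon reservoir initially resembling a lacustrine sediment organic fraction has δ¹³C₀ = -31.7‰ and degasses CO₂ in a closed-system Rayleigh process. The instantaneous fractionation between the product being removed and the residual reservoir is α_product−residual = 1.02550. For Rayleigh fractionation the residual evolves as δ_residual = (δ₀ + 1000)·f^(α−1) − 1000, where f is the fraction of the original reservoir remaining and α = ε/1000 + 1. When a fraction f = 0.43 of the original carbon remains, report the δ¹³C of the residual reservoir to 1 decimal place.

Rayleigh residual: δ_res = (δ₀ + 1000)·f^(α−1) − 1000
α − 1 = 0.02550
f^(α−1) = 0.43^(0.02550) = 0.978709
δ_res = (-31.7 + 1000) × 0.978709 − 1000 = 947.684 − 1000 = -52.32‰

-52.3‰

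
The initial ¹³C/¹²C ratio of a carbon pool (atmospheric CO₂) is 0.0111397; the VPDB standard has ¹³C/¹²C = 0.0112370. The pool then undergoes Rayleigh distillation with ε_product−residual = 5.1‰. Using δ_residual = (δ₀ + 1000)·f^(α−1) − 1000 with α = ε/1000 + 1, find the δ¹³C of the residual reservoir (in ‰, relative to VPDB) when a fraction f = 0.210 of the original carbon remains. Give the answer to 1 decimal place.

-16.5‰

δ₀ = (0.0111397/0.0112370 − 1)×1000 = (0.991341 − 1)×1000 = -8.659‰
α − 1 = ε/1000 = 0.0051
f^(α−1) = 0.210^(0.0051) = 0.992072
δ_res = (-8.659 + 1000) × 0.992072 − 1000 = 983.482 − 1000 = -16.52‰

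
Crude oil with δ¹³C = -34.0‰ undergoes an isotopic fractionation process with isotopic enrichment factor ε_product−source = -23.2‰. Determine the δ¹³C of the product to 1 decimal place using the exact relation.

To first order, δ_product ≈ δ_source + ε = -57.2‰.
Exactly, δ_product = (δ_source + 1000)·(ε/1000 + 1) − 1000.
δ_product = (-34.0 + 1000) × (-23.2/1000 + 1) − 1000
δ_product = -56.41‰

-56.4‰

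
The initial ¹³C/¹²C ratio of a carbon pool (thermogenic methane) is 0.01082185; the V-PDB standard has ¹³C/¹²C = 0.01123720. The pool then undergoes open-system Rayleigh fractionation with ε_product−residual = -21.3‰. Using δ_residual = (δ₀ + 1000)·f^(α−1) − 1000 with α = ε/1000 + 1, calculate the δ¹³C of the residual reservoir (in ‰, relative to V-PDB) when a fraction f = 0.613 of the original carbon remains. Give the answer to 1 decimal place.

δ₀ = (0.01082185/0.01123720 − 1)×1000 = (0.963038 − 1)×1000 = -36.962‰
α − 1 = ε/1000 = -0.0213
f^(α−1) = 0.613^(-0.0213) = 1.010479
δ_res = (-36.962 + 1000) × 1.010479 − 1000 = 973.129 − 1000 = -26.87‰

-26.9‰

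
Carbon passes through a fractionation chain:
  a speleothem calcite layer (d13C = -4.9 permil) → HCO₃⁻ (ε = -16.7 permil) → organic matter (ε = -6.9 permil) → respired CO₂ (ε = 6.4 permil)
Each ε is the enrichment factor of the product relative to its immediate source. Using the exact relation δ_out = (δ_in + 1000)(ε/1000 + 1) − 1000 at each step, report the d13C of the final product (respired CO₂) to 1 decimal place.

step 1: δ = (-4.90 + 1000)·(-16.7/1000 + 1) − 1000 = -21.52 permil
step 2: δ = (-21.52 + 1000)·(-6.9/1000 + 1) − 1000 = -28.27 permil
step 3: δ = (-28.27 + 1000)·(6.4/1000 + 1) − 1000 = -22.05 permil

-22.1 permil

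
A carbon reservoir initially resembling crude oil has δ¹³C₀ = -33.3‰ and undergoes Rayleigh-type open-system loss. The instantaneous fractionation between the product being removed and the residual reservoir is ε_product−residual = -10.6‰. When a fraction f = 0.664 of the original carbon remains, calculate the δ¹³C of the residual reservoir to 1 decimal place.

-29.1‰

Rayleigh residual: δ_res = (δ₀ + 1000)·f^(α−1) − 1000
α = ε/1000 + 1 = 0.98940, so α − 1 = -0.01060
f^(α−1) = 0.664^(-0.01060) = 1.004350
δ_res = (-33.3 + 1000) × 1.004350 − 1000 = 970.905 − 1000 = -29.10‰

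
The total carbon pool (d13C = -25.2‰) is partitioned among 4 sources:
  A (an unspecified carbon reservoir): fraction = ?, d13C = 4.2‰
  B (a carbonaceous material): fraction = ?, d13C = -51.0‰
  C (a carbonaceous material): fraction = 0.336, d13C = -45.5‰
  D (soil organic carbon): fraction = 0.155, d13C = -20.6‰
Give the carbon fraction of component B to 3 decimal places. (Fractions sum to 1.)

Let f_B and f_A be the unknown fractions; fractions sum to 1 so f_B + f_A = 0.509.
Mass balance: Σ fᵢ·δᵢ = δ_bulk ⇒ f_B·(-51.0) + f_A·(4.2) = -25.2 − (-18.481) = -6.719
Substitute f_A = 0.509 − f_B:
f_B·(-51.0 − 4.2) = -6.719 − 0.509×(4.2) = -8.857
f_B = -8.857 / -55.2 = 0.1604

0.160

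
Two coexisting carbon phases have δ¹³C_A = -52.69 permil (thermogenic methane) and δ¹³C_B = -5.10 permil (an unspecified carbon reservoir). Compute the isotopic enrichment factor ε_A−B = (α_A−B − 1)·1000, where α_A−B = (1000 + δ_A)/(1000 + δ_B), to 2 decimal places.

α_A−B = (1000 + -52.69) / (1000 + -5.10) = 947.31 / 994.90 = 0.952166
ε_A−B = (0.952166 − 1) × 1000 = -47.834 permil
(The approximation ε ≈ δ_A − δ_B would give -47.59 permil.)

-47.83 permil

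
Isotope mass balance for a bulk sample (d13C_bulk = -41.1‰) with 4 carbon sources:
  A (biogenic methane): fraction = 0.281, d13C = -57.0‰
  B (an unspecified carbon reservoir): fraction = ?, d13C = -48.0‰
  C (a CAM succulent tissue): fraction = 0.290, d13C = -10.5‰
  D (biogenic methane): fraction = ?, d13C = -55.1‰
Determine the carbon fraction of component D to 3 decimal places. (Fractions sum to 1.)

0.204

Let f_D and f_B be the unknown fractions; fractions sum to 1 so f_D + f_B = 0.429.
Mass balance: Σ fᵢ·δᵢ = δ_bulk ⇒ f_D·(-55.1) + f_B·(-48.0) = -41.1 − (-19.062) = -22.038
Substitute f_B = 0.429 − f_D:
f_D·(-55.1 − -48.0) = -22.038 − 0.429×(-48.0) = -1.446
f_D = -1.446 / -7.1 = 0.2037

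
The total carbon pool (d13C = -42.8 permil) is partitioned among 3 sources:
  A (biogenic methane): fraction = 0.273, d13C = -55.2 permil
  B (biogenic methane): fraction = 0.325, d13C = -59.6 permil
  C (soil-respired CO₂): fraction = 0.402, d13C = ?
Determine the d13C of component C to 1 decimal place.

-20.8 permil

Isotope mass balance: δ_bulk = Σ fᵢ·δᵢ.
-42.8 = 0.273×(-55.2) + 0.325×(-59.6) + 0.402×δ_C
0.402·δ_C = -42.8 − (-34.440) = -8.360
δ_C = -8.360 / 0.402 = -20.80 permil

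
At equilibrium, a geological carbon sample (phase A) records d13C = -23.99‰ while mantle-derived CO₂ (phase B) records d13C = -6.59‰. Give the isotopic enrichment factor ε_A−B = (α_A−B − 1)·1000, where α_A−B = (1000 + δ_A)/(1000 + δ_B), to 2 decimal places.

α_A−B = (1000 + -23.99) / (1000 + -6.59) = 976.01 / 993.41 = 0.982485
ε_A−B = (0.982485 − 1) × 1000 = -17.515‰
(The approximation ε ≈ δ_A − δ_B would give -17.40‰.)

-17.52‰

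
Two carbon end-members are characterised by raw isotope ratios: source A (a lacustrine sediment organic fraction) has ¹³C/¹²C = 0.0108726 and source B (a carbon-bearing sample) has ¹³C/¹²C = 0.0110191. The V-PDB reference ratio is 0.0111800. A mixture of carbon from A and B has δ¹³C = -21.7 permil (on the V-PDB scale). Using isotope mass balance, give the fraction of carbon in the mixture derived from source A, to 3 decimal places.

0.558

δ_A = (0.0108726/0.0111800 − 1)×1000 = (0.972504 − 1)×1000 = -27.496 permil
δ_B = (0.0110191/0.0111800 − 1)×1000 = (0.985608 − 1)×1000 = -14.392 permil
f_A = (δ_mix − δ_B)/(δ_A − δ_B) = (-21.7 − (-14.392))/(-27.496 − (-14.392))
f_A = -7.308 / -13.104 = 0.5577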